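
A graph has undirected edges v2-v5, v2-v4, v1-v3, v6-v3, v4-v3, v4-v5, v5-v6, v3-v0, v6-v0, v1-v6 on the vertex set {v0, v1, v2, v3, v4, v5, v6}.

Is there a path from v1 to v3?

Explore from v1.
Distance 1: reach v3, v6.
Found v3.

Yes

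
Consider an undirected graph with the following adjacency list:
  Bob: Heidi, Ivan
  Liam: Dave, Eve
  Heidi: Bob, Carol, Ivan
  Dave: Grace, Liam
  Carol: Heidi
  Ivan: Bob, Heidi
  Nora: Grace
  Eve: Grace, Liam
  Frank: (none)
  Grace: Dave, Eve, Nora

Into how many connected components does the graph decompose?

3

From Bob: component {Bob, Carol, Heidi, Ivan}.
From Dave: component {Dave, Eve, Grace, Liam, Nora}.
From Frank: component {Frank}.
That's 3 components.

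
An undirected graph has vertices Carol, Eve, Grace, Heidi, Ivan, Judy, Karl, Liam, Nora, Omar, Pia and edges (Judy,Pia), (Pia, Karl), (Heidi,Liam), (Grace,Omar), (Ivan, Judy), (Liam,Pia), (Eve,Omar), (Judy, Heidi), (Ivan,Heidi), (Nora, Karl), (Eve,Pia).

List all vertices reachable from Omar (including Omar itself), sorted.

Start at Omar.
Its neighbours: Eve, Grace.
Then their neighbours: Pia.
Then next layer: Judy, Karl, Liam.
Then next layer: Heidi, Ivan, Nora.
Nothing further is reachable.

Eve, Grace, Heidi, Ivan, Judy, Karl, Liam, Nora, Omar, Pia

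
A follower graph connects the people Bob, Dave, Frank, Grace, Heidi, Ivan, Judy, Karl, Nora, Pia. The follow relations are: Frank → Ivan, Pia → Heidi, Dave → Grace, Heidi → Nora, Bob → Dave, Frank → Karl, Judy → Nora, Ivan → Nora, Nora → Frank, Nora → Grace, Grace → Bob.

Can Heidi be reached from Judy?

Explore from Judy.
Distance 1: reach Nora.
Distance 2: reach Frank, Grace.
Distance 3: reach Bob, Ivan, Karl.
Distance 4: reach Dave.
The search from Judy is exhausted; no directed path reaches Heidi.

No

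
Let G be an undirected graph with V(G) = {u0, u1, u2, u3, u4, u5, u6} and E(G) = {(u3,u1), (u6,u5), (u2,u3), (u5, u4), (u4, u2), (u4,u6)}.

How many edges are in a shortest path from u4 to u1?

Distance 0: u4.
Distance 1: u2, u5, u6.
Distance 2: u3.
Distance 3: u1 — contains u1.

3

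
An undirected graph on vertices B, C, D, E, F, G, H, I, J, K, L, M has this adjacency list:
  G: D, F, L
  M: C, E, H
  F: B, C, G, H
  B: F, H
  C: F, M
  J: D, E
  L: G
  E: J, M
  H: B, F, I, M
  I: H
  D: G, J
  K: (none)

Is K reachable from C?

Explore from C.
Distance 1: reach F, M.
Distance 2: reach B, E, G, H.
Distance 3: reach D, I, J, L.
The search is exhausted without reaching K; it lies in a different component.

No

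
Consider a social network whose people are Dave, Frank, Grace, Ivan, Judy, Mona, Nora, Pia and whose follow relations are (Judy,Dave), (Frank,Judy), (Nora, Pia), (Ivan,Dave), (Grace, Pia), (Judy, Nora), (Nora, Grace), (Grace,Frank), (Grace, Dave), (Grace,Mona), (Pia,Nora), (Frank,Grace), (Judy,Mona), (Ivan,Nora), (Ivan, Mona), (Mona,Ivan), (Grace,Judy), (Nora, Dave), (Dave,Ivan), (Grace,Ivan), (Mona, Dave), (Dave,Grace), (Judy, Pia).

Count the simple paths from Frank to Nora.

21

Frank→Grace→Dave→Ivan→Nora
Frank→Grace→Ivan→Nora
Frank→Grace→Judy→Dave→Ivan→Nora
Frank→Grace→Judy→Mona→Dave→Ivan→Nora
Frank→Grace→Judy→Mona→Ivan→Nora
Frank→Grace→Judy→Nora
Frank→Grace→Judy→Pia→Nora
Frank→Grace→Mona→Dave→Ivan→Nora
... and 13 more.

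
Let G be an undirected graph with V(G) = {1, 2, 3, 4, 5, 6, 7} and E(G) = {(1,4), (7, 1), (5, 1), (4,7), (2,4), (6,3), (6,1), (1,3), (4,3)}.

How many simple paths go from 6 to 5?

4

6–1–5
6–3–1–5
6–3–4–1–5
6–3–4–7–1–5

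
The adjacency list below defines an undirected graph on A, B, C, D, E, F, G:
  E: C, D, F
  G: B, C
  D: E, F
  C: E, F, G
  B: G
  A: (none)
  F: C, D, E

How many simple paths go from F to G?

3

F–C–G
F–D–E–C–G
F–E–C–G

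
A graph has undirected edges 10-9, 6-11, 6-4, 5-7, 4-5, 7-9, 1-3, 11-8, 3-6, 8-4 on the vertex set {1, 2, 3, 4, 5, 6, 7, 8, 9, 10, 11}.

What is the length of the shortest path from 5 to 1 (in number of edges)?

Distance 0: 5.
Distance 1: 4, 7.
Distance 2: 6, 8, 9.
Distance 3: 3, 10, 11.
Distance 4: 1 — contains 1.

4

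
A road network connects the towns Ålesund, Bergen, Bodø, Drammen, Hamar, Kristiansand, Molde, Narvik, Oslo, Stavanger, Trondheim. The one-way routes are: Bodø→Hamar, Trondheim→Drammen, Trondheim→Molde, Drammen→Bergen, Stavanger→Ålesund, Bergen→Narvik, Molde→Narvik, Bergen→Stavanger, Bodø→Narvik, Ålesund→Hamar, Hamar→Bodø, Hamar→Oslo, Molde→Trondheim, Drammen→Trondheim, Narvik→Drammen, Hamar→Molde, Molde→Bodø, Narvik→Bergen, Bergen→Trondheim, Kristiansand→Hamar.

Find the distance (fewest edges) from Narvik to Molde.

3

Distance 0: Narvik.
Distance 1: Bergen, Drammen.
Distance 2: Stavanger, Trondheim.
Distance 3: Ålesund, Molde — contains Molde.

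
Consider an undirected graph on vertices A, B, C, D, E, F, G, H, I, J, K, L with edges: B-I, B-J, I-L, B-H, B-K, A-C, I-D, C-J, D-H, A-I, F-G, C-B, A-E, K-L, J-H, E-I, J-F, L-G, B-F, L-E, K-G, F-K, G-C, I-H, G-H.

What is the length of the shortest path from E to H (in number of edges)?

Distance 0: E.
Distance 1: A, I, L.
Distance 2: B, C, D, G, H, K — contains H.

2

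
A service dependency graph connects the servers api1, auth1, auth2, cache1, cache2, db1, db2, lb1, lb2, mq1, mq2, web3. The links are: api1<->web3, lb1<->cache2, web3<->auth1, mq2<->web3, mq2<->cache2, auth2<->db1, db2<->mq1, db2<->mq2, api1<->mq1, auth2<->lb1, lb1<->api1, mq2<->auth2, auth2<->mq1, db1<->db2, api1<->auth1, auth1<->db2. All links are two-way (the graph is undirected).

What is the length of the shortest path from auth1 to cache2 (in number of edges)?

Distance 0: auth1.
Distance 1: api1, db2, web3.
Distance 2: db1, lb1, mq1, mq2.
Distance 3: auth2, cache2 — contains cache2.

3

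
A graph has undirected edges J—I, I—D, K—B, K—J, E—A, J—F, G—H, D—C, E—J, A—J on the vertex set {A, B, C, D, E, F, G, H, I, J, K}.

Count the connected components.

From A: component {A, B, C, D, E, F, I, J, K}.
From G: component {G, H}.
That's 2 components.

2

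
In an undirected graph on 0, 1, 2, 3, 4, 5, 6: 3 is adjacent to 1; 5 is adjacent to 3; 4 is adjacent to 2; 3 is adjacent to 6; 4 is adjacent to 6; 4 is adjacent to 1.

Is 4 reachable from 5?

Yes

Explore from 5.
Distance 1: reach 3.
Distance 2: reach 1, 6.
Distance 3: reach 4.
Found 4.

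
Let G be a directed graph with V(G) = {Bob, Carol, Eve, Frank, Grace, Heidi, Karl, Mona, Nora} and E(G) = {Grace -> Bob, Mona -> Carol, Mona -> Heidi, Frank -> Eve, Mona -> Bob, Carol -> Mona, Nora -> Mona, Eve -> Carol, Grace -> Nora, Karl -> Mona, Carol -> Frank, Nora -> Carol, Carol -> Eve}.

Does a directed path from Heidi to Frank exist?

Heidi has no outgoing edges, so nothing is reachable from it.

No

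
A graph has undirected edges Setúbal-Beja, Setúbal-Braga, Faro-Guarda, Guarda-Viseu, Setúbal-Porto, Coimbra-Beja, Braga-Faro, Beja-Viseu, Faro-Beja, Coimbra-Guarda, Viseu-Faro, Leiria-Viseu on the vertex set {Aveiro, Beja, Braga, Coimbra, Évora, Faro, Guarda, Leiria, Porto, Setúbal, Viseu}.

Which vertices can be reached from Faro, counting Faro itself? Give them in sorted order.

Beja, Braga, Coimbra, Faro, Guarda, Leiria, Porto, Setúbal, Viseu

Start at Faro.
Its neighbours: Beja, Braga, Guarda, Viseu.
Then their neighbours: Coimbra, Leiria, Setúbal.
Then next layer: Porto.
Nothing further is reachable.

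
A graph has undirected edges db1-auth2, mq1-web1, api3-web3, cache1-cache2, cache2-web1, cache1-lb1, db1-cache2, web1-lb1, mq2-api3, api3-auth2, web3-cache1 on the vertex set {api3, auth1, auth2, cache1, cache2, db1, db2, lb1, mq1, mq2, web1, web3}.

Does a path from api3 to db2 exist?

Explore from api3.
Distance 1: reach auth2, mq2, web3.
Distance 2: reach cache1, db1.
Distance 3: reach cache2, lb1.
Distance 4: reach web1.
Distance 5: reach mq1.
The search is exhausted without reaching db2; it lies in a different component.

No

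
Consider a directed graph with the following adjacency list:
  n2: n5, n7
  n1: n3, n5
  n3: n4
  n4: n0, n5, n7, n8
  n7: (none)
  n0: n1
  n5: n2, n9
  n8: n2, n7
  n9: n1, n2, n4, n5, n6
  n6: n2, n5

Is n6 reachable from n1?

Yes

Explore from n1.
Distance 1: reach n3, n5.
Distance 2: reach n2, n4, n9.
Distance 3: reach n0, n6, n7, n8.
Found n6.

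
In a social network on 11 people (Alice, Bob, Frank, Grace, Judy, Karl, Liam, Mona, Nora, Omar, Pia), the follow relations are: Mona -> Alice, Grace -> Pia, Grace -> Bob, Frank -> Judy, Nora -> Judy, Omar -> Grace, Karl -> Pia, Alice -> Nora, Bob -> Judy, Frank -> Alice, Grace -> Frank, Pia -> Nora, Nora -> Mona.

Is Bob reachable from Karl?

Explore from Karl.
Distance 1: reach Pia.
Distance 2: reach Nora.
Distance 3: reach Judy, Mona.
Distance 4: reach Alice.
The search from Karl is exhausted; no directed path reaches Bob.

No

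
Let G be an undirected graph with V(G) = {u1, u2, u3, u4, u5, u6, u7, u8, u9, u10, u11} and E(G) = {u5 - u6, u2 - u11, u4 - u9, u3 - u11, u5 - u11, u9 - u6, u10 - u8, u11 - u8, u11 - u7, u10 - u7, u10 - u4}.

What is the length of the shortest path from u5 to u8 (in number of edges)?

Distance 0: u5.
Distance 1: u6, u11.
Distance 2: u2, u3, u7, u8, u9 — contains u8.

2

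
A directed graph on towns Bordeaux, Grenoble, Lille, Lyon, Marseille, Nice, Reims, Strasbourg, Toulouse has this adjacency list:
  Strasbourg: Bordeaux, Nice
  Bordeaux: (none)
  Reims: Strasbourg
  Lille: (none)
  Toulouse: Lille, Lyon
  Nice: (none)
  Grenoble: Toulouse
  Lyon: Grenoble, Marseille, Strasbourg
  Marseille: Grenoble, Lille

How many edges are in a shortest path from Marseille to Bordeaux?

5

Distance 0: Marseille.
Distance 1: Grenoble, Lille.
Distance 2: Toulouse.
Distance 3: Lyon.
Distance 4: Strasbourg.
Distance 5: Bordeaux, Nice — contains Bordeaux.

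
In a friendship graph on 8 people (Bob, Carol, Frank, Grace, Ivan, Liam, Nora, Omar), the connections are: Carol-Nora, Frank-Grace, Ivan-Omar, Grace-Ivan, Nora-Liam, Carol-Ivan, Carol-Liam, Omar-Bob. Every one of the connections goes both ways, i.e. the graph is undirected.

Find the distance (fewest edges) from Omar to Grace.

Distance 0: Omar.
Distance 1: Bob, Ivan.
Distance 2: Carol, Grace — contains Grace.

2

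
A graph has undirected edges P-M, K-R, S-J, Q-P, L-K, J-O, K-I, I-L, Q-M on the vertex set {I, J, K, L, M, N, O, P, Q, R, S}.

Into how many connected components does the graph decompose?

4

From I: component {I, K, L, R}.
From J: component {J, O, S}.
From M: component {M, P, Q}.
From N: component {N}.
That's 4 components.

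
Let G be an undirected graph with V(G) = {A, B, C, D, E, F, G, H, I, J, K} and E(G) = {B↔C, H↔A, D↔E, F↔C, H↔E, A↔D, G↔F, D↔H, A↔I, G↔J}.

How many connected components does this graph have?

From A: component {A, D, E, H, I}.
From B: component {B, C, F, G, J}.
From K: component {K}.
That's 3 components.

3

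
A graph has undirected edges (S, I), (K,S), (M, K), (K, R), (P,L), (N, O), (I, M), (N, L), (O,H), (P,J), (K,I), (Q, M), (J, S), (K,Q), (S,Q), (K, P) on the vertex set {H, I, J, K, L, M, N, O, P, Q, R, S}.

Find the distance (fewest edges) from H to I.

Distance 0: H.
Distance 1: O.
Distance 2: N.
Distance 3: L.
Distance 4: P.
Distance 5: J, K.
Distance 6: I, M, Q, R, S — contains I.

6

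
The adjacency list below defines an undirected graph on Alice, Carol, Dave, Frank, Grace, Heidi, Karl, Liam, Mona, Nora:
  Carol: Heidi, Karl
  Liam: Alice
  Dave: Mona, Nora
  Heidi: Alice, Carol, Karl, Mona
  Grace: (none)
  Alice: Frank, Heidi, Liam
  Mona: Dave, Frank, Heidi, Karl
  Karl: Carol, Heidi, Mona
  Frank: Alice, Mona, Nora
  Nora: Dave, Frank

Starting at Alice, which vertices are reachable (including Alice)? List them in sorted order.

Alice, Carol, Dave, Frank, Heidi, Karl, Liam, Mona, Nora

Start at Alice.
Its neighbours: Frank, Heidi, Liam.
Then their neighbours: Carol, Karl, Mona, Nora.
Then next layer: Dave.
Nothing further is reachable.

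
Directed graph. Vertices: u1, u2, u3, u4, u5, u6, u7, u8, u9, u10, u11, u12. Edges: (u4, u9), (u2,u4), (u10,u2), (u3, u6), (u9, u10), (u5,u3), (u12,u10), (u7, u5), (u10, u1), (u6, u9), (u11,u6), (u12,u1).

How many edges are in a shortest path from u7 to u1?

6

Distance 0: u7.
Distance 1: u5.
Distance 2: u3.
Distance 3: u6.
Distance 4: u9.
Distance 5: u10.
Distance 6: u1, u2 — contains u1.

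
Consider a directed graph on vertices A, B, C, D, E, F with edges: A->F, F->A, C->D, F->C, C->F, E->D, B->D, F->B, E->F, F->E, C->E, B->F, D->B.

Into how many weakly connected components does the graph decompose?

1

From A: component {A, B, C, D, E, F}.
That's 1 component.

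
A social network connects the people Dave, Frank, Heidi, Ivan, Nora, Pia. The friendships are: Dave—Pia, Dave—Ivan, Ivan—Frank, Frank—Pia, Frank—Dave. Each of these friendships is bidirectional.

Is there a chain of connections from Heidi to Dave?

No

Heidi has no edges, so nothing is reachable from it.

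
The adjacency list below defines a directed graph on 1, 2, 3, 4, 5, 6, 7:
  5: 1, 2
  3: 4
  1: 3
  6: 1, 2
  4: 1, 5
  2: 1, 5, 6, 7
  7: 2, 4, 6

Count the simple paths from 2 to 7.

2→7

1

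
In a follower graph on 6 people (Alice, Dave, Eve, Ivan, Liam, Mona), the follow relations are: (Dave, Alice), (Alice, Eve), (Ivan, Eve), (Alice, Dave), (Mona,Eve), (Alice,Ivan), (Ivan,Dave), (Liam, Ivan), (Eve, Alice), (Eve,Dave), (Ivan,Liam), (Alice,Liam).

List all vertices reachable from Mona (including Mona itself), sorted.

Start at Mona.
Its neighbours: Eve.
Then their neighbours: Alice, Dave.
Then next layer: Ivan, Liam.
Every vertex is now reached.

Alice, Dave, Eve, Ivan, Liam, Mona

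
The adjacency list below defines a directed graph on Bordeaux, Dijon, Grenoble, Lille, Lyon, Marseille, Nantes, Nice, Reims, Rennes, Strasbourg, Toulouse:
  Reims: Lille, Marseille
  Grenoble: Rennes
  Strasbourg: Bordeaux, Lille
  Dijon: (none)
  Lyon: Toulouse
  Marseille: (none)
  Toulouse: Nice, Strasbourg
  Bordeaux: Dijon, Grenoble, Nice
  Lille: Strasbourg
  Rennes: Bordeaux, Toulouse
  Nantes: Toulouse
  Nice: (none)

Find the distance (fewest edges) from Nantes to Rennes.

5

Distance 0: Nantes.
Distance 1: Toulouse.
Distance 2: Nice, Strasbourg.
Distance 3: Bordeaux, Lille.
Distance 4: Dijon, Grenoble.
Distance 5: Rennes — contains Rennes.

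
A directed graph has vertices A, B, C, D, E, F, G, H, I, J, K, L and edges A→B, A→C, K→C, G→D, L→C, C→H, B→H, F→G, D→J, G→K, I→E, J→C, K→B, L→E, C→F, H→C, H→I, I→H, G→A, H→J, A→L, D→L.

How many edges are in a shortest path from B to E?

Distance 0: B.
Distance 1: H.
Distance 2: C, I, J.
Distance 3: E, F — contains E.

3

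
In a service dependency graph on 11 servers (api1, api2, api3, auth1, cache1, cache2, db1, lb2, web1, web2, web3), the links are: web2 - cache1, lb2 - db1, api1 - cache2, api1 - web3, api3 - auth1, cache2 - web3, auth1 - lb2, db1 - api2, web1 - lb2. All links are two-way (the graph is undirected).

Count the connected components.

3

From api1: component {api1, cache2, web3}.
From api2: component {api2, api3, auth1, db1, lb2, web1}.
From cache1: component {cache1, web2}.
That's 3 components.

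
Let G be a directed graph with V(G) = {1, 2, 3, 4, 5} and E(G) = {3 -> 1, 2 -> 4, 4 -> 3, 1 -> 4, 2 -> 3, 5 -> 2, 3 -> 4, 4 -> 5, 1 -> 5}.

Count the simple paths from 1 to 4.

1→4
1→5→2→3→4
1→5→2→4

3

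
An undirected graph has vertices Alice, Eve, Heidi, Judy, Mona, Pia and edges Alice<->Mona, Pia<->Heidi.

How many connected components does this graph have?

4

From Alice: component {Alice, Mona}.
From Eve: component {Eve}.
From Heidi: component {Heidi, Pia}.
From Judy: component {Judy}.
That's 4 components.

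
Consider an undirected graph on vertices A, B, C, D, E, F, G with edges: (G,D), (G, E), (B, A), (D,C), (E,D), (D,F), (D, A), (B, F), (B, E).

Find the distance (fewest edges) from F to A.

Distance 0: F.
Distance 1: B, D.
Distance 2: A, C, E, G — contains A.

2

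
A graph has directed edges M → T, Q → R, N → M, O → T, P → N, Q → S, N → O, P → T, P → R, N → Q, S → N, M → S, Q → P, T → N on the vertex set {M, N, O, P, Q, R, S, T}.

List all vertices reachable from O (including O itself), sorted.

M, N, O, P, Q, R, S, T

Start at O.
Its neighbours: T.
Then their neighbours: N.
Then next layer: M, Q.
Then next layer: P, R, S.
Every vertex is now reached.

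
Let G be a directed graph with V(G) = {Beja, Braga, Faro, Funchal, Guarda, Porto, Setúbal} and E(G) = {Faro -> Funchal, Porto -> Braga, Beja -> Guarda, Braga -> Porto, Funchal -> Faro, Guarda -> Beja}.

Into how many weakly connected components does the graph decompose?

From Beja: component {Beja, Guarda}.
From Braga: component {Braga, Porto}.
From Faro: component {Faro, Funchal}.
From Setúbal: component {Setúbal}.
That's 4 components.

4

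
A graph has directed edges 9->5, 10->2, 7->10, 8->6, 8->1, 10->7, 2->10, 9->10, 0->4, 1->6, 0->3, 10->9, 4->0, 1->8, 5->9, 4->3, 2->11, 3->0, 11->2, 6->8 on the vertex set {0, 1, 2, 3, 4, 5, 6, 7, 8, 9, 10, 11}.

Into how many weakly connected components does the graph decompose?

From 0: component {0, 3, 4}.
From 1: component {1, 6, 8}.
From 2: component {2, 5, 7, 9, 10, 11}.
That's 3 components.

3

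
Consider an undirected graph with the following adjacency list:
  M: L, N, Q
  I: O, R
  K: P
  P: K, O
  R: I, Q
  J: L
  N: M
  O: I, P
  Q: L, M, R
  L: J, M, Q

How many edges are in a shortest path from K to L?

Distance 0: K.
Distance 1: P.
Distance 2: O.
Distance 3: I.
Distance 4: R.
Distance 5: Q.
Distance 6: L, M — contains L.

6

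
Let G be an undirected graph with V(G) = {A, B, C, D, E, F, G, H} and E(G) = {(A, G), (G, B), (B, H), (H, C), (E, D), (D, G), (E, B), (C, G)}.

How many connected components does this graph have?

From A: component {A, B, C, D, E, G, H}.
From F: component {F}.
That's 2 components.

2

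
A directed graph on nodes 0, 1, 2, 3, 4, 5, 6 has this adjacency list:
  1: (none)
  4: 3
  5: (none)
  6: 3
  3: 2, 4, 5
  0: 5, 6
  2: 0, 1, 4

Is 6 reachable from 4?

Yes

Explore from 4.
Distance 1: reach 3.
Distance 2: reach 2, 5.
Distance 3: reach 0, 1.
Distance 4: reach 6.
Found 6.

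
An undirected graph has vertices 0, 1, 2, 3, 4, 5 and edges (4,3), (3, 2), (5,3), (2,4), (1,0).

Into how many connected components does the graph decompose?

From 0: component {0, 1}.
From 2: component {2, 3, 4, 5}.
That's 2 components.

2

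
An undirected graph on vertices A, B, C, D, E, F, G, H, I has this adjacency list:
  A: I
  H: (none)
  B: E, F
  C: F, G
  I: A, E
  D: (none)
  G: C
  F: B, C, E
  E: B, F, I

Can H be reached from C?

Explore from C.
Distance 1: reach F, G.
Distance 2: reach B, E.
Distance 3: reach I.
Distance 4: reach A.
The search is exhausted without reaching H; it lies in a different component.

No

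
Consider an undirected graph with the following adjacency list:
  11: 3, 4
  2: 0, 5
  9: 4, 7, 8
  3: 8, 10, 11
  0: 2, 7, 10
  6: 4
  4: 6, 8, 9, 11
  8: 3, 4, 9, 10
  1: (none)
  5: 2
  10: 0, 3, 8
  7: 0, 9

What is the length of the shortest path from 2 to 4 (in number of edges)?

Distance 0: 2.
Distance 1: 0, 5.
Distance 2: 7, 10.
Distance 3: 3, 8, 9.
Distance 4: 4, 11 — contains 4.

4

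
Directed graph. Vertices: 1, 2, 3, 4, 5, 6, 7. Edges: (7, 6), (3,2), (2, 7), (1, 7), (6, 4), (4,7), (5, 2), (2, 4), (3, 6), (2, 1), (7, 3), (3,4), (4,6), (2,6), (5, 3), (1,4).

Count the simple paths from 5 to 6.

23

5→2→1→4→6
5→2→1→4→7→3→6
5→2→1→4→7→6
5→2→1→7→3→4→6
5→2→1→7→3→6
5→2→1→7→6
5→2→4→6
5→2→4→7→3→6
... and 15 more.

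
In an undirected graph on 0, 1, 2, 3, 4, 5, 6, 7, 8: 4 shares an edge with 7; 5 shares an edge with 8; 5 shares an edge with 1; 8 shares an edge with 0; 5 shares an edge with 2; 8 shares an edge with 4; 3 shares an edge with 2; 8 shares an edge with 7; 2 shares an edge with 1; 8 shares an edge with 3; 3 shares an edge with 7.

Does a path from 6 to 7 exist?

No

6 has no edges, so nothing is reachable from it.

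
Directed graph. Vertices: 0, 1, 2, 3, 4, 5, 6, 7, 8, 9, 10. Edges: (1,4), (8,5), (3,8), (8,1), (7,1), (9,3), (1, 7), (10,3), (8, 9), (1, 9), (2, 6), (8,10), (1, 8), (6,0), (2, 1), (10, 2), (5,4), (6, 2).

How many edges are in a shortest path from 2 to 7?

Distance 0: 2.
Distance 1: 1, 6.
Distance 2: 0, 4, 7, 8, 9 — contains 7.

2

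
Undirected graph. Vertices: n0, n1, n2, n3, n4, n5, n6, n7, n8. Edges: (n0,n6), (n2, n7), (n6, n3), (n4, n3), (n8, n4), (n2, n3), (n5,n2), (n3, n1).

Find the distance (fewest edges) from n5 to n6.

3

Distance 0: n5.
Distance 1: n2.
Distance 2: n3, n7.
Distance 3: n1, n4, n6 — contains n6.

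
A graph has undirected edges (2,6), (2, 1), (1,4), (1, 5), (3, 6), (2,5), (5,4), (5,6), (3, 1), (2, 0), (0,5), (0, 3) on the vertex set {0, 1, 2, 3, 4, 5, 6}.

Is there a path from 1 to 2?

Yes

Explore from 1.
Distance 1: reach 2, 3, 4, 5.
Found 2.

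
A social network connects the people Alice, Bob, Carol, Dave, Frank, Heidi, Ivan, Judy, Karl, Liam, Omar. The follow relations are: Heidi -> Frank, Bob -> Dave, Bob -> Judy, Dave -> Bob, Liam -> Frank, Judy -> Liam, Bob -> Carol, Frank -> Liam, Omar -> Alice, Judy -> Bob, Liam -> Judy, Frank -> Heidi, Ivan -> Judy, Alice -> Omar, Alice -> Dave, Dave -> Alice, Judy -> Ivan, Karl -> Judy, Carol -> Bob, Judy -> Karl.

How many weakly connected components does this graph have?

1

From Alice: component {Alice, Bob, Carol, Dave, Frank, Heidi, Ivan, Judy, Karl, Liam, Omar}.
That's 1 component.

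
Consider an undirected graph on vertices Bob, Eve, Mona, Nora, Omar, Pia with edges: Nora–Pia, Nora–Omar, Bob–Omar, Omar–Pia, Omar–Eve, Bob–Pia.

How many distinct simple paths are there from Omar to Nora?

3

Omar–Bob–Pia–Nora
Omar–Nora
Omar–Pia–Nora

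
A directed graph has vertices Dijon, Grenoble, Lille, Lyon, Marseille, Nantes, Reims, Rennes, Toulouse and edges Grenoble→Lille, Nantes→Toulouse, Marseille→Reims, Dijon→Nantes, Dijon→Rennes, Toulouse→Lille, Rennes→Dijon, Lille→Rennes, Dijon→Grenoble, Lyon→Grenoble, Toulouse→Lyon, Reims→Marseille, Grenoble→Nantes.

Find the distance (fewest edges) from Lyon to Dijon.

4

Distance 0: Lyon.
Distance 1: Grenoble.
Distance 2: Lille, Nantes.
Distance 3: Rennes, Toulouse.
Distance 4: Dijon — contains Dijon.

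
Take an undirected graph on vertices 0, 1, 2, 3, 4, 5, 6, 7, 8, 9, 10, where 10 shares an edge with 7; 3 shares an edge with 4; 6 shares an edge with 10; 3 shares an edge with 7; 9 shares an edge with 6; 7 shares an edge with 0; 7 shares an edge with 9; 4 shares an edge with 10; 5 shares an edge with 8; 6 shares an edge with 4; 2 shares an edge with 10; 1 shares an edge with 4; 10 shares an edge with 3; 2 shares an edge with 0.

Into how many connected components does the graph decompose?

2

From 0: component {0, 1, 2, 3, 4, 6, 7, 9, 10}.
From 5: component {5, 8}.
That's 2 components.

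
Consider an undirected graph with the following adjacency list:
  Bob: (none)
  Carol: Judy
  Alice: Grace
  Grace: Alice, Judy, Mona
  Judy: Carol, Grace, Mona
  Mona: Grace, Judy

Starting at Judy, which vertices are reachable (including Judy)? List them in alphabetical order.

Alice, Carol, Grace, Judy, Mona

Start at Judy.
Its neighbours: Carol, Grace, Mona.
Then their neighbours: Alice.
Nothing further is reachable.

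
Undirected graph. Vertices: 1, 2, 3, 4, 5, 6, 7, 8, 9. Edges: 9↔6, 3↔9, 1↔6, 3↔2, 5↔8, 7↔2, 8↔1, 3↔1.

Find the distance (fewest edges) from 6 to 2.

3

Distance 0: 6.
Distance 1: 1, 9.
Distance 2: 3, 8.
Distance 3: 2, 5 — contains 2.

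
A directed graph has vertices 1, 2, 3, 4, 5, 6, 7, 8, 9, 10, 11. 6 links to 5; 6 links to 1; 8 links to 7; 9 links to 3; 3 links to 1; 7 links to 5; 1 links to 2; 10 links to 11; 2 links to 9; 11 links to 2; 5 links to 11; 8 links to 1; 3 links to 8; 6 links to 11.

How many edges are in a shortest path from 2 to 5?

5

Distance 0: 2.
Distance 1: 9.
Distance 2: 3.
Distance 3: 1, 8.
Distance 4: 7.
Distance 5: 5 — contains 5.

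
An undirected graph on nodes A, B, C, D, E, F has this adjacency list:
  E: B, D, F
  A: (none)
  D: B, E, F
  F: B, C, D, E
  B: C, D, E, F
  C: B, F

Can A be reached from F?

No

Explore from F.
Distance 1: reach B, C, D, E.
The search is exhausted without reaching A; it lies in a different component.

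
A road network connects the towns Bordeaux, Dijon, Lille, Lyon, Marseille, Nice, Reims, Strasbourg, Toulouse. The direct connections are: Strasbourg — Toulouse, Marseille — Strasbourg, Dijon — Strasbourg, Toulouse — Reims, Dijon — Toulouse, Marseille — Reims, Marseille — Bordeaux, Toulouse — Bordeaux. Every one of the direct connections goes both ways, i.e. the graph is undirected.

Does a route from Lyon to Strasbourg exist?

Lyon has no edges, so nothing is reachable from it.

No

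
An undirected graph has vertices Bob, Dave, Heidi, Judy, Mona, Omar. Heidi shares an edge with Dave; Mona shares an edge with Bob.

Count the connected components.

From Bob: component {Bob, Mona}.
From Dave: component {Dave, Heidi}.
From Judy: component {Judy}.
From Omar: component {Omar}.
That's 4 components.

4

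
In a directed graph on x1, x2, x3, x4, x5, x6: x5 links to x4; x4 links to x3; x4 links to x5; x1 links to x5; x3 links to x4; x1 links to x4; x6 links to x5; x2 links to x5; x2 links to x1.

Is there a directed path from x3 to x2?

No

Explore from x3.
Distance 1: reach x4.
Distance 2: reach x5.
The search from x3 is exhausted; no directed path reaches x2.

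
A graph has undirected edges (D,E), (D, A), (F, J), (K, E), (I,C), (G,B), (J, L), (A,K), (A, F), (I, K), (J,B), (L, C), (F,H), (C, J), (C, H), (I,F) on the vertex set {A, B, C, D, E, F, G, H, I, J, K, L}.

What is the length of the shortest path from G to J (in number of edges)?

Distance 0: G.
Distance 1: B.
Distance 2: J — contains J.

2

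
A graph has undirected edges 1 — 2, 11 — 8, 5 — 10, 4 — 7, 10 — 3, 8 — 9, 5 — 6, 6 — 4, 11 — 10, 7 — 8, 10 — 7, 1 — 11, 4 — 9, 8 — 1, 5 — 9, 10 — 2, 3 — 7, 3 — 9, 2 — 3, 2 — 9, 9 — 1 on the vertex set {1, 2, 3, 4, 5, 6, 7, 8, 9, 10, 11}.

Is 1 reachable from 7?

Explore from 7.
Distance 1: reach 3, 4, 8, 10.
Distance 2: reach 1, 2, 5, 6, 9, 11.
Found 1.

Yes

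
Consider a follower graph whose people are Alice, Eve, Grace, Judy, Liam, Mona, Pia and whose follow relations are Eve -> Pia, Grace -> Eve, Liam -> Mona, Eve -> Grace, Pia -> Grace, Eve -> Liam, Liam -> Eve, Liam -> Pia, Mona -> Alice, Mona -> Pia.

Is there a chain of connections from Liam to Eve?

Explore from Liam.
Distance 1: reach Eve, Mona, Pia.
Found Eve.

Yes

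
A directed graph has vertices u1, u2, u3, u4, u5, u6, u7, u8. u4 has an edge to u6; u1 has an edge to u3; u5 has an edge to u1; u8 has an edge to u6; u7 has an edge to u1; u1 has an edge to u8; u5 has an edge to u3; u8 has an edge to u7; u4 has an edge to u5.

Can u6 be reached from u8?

Yes

Explore from u8.
Distance 1: reach u6, u7.
Found u6.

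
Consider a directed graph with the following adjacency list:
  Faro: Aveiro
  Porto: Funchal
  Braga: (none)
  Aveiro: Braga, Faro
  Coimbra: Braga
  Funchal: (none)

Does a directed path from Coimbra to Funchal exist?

Explore from Coimbra.
Distance 1: reach Braga.
The search from Coimbra is exhausted; no directed path reaches Funchal.

No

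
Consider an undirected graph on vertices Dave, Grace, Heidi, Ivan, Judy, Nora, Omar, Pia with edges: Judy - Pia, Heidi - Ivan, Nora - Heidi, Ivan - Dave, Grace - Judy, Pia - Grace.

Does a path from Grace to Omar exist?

No

Explore from Grace.
Distance 1: reach Judy, Pia.
The search is exhausted without reaching Omar; it lies in a different component.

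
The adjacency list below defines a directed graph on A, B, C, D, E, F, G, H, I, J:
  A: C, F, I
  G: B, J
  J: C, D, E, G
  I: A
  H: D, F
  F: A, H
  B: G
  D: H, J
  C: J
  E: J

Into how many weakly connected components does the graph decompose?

From A: component {A, B, C, D, E, F, G, H, I, J}.
That's 1 component.

1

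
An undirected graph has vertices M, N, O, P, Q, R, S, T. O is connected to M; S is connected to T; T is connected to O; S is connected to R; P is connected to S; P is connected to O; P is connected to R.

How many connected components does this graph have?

3

From M: component {M, O, P, R, S, T}.
From N: component {N}.
From Q: component {Q}.
That's 3 components.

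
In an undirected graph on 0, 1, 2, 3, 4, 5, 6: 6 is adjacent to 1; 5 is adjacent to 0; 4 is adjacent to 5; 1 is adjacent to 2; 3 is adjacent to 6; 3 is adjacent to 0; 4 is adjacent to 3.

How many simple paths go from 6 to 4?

6–3–0–5–4
6–3–4

2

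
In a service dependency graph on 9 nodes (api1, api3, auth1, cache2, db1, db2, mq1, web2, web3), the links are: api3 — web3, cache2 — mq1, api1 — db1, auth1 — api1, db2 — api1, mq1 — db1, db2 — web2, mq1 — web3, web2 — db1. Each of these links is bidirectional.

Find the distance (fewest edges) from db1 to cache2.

2

Distance 0: db1.
Distance 1: api1, mq1, web2.
Distance 2: auth1, cache2, db2, web3 — contains cache2.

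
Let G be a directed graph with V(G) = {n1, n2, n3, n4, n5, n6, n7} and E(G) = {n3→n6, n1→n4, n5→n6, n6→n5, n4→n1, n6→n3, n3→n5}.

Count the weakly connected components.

From n1: component {n1, n4}.
From n2: component {n2}.
From n3: component {n3, n5, n6}.
From n7: component {n7}.
That's 4 components.

4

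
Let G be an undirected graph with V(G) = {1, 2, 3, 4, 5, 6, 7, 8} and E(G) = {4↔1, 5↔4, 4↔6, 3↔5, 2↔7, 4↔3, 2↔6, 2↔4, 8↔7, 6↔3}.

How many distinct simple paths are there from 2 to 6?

4

2–4–3–6
2–4–5–3–6
2–4–6
2–6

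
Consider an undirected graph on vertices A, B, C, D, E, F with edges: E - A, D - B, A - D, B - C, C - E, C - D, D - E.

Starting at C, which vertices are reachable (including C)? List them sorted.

A, B, C, D, E

Start at C.
Its neighbours: B, D, E.
Then their neighbours: A.
Nothing further is reachable.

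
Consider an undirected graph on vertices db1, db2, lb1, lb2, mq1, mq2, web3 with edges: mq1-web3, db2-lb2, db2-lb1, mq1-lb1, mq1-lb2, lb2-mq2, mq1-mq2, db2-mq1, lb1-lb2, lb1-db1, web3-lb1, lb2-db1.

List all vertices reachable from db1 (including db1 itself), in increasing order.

db1, db2, lb1, lb2, mq1, mq2, web3

Start at db1.
Its neighbours: lb1, lb2.
Then their neighbours: db2, mq1, mq2, web3.
Every vertex is now reached.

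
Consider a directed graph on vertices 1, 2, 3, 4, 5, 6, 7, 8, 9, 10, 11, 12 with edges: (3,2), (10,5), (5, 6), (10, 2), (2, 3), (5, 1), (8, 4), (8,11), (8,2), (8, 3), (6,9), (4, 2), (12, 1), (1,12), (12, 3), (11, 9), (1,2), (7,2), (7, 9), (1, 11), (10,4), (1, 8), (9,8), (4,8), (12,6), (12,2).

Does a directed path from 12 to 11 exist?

Explore from 12.
Distance 1: reach 1, 2, 3, 6.
Distance 2: reach 8, 9, 11.
Found 11.

Yes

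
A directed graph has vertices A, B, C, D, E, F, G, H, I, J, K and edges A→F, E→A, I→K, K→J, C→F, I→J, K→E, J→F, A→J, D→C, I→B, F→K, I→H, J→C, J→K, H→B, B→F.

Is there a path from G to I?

G has no outgoing edges, so nothing is reachable from it.

No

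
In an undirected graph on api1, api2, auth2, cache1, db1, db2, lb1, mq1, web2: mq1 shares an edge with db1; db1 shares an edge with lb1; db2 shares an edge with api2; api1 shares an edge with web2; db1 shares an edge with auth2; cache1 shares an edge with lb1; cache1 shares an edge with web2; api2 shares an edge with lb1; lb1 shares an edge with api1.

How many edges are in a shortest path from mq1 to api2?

Distance 0: mq1.
Distance 1: db1.
Distance 2: auth2, lb1.
Distance 3: api1, api2, cache1 — contains api2.

3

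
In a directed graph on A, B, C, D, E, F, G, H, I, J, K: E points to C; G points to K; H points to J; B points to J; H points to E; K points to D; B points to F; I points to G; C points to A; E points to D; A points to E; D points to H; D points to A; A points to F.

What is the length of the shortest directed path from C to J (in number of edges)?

Distance 0: C.
Distance 1: A.
Distance 2: E, F.
Distance 3: D.
Distance 4: H.
Distance 5: J — contains J.

5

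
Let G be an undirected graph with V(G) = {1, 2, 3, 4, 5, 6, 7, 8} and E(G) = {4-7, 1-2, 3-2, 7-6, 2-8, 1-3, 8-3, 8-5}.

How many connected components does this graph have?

From 1: component {1, 2, 3, 5, 8}.
From 4: component {4, 6, 7}.
That's 2 components.

2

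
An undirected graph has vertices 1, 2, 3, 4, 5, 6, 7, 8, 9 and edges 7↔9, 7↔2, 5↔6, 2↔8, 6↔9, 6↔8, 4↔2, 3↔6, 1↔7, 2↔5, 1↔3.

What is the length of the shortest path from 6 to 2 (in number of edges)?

2

Distance 0: 6.
Distance 1: 3, 5, 8, 9.
Distance 2: 1, 2, 7 — contains 2.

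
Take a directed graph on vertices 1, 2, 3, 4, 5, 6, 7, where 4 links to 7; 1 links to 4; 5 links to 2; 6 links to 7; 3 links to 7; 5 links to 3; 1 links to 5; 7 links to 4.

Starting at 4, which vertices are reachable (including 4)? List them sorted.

4, 7

Start at 4.
Its neighbours: 7.
Nothing further is reachable.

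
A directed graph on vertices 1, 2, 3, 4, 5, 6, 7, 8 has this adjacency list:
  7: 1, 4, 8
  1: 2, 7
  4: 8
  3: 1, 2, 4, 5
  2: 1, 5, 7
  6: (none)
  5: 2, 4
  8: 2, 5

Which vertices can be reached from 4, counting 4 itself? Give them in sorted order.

Start at 4.
Its neighbours: 8.
Then their neighbours: 2, 5.
Then next layer: 1, 7.
Nothing further is reachable.

1, 2, 4, 5, 7, 8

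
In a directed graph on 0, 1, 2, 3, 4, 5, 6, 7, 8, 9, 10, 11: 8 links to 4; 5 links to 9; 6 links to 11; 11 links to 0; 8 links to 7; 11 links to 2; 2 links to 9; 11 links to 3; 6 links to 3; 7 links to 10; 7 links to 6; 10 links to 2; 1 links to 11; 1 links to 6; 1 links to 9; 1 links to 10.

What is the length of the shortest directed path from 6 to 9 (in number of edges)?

3

Distance 0: 6.
Distance 1: 3, 11.
Distance 2: 0, 2.
Distance 3: 9 — contains 9.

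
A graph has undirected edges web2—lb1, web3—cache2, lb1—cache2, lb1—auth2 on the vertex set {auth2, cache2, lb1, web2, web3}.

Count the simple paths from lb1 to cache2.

1

lb1–cache2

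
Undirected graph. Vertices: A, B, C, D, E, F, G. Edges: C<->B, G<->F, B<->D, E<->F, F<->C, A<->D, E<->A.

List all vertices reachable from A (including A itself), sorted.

Start at A.
Its neighbours: D, E.
Then their neighbours: B, F.
Then next layer: C, G.
Every vertex is now reached.

A, B, C, D, E, F, G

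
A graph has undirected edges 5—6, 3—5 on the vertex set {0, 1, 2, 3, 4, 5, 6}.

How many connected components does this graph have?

From 0: component {0}.
From 1: component {1}.
From 2: component {2}.
From 3: component {3, 5, 6}.
From 4: component {4}.
That's 5 components.

5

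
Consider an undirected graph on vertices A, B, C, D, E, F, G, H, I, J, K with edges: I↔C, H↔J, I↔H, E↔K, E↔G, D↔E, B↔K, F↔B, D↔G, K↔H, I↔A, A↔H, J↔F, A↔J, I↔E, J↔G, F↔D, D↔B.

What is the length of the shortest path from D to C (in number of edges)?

Distance 0: D.
Distance 1: B, E, F, G.
Distance 2: I, J, K.
Distance 3: A, C, H — contains C.

3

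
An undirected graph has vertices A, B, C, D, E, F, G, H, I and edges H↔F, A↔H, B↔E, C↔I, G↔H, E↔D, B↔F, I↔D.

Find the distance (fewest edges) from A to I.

6

Distance 0: A.
Distance 1: H.
Distance 2: F, G.
Distance 3: B.
Distance 4: E.
Distance 5: D.
Distance 6: I — contains I.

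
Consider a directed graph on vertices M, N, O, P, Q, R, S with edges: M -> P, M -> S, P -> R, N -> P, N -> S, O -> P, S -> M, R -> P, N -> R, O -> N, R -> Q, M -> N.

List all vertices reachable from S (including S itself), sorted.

M, N, P, Q, R, S

Start at S.
Its neighbours: M.
Then their neighbours: N, P.
Then next layer: R.
Then next layer: Q.
Nothing further is reachable.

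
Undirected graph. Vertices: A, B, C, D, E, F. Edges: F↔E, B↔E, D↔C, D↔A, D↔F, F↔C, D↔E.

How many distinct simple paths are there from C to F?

3

C–D–E–F
C–D–F
C–F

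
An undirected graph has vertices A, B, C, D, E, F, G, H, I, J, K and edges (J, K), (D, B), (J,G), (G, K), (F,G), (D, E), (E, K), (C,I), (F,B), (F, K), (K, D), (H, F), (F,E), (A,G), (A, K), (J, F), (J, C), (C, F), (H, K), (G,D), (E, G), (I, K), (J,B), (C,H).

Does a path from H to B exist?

Explore from H.
Distance 1: reach C, F, K.
Distance 2: reach A, B, D, E, G, I, J.
Found B.

Yes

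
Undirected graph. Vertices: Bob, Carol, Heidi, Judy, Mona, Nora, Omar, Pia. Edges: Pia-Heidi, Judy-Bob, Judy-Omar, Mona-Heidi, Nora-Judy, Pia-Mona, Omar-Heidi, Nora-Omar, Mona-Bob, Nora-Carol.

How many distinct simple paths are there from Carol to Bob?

6

Carol–Nora–Judy–Bob
Carol–Nora–Judy–Omar–Heidi–Mona–Bob
Carol–Nora–Judy–Omar–Heidi–Pia–Mona–Bob
Carol–Nora–Omar–Heidi–Mona–Bob
Carol–Nora–Omar–Heidi–Pia–Mona–Bob
Carol–Nora–Omar–Judy–Bob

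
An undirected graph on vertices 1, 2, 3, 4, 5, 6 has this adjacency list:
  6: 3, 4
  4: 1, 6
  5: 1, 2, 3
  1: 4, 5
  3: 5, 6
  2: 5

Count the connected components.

From 1: component {1, 2, 3, 4, 5, 6}.
That's 1 component.

1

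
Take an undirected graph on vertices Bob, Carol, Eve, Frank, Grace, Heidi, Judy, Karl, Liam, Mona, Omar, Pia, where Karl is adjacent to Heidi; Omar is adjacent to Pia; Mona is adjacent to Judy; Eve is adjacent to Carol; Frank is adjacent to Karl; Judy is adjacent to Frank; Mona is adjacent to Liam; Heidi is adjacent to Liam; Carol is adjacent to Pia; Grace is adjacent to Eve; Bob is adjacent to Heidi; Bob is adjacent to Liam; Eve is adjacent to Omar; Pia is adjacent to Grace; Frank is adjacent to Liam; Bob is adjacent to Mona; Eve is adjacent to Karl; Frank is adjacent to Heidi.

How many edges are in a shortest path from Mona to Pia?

Distance 0: Mona.
Distance 1: Bob, Judy, Liam.
Distance 2: Frank, Heidi.
Distance 3: Karl.
Distance 4: Eve.
Distance 5: Carol, Grace, Omar.
Distance 6: Pia — contains Pia.

6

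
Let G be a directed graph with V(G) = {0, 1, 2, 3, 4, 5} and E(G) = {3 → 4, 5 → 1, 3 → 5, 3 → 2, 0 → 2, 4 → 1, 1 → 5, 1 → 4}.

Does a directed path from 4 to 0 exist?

No

Explore from 4.
Distance 1: reach 1.
Distance 2: reach 5.
The search from 4 is exhausted; no directed path reaches 0.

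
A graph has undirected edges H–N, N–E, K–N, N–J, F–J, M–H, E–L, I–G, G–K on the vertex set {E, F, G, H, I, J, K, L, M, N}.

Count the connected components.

1

From E: component {E, F, G, H, I, J, K, L, M, N}.
That's 1 component.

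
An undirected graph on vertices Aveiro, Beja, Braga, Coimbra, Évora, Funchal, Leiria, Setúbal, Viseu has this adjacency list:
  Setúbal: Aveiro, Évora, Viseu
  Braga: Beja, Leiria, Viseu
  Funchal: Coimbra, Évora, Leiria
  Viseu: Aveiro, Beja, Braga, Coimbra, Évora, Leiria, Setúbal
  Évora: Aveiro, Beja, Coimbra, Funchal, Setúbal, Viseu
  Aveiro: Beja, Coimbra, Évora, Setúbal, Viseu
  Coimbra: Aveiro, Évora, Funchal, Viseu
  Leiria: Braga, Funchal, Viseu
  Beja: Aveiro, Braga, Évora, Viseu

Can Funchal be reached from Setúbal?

Explore from Setúbal.
Distance 1: reach Aveiro, Évora, Viseu.
Distance 2: reach Beja, Braga, Coimbra, Funchal, Leiria.
Found Funchal.

Yes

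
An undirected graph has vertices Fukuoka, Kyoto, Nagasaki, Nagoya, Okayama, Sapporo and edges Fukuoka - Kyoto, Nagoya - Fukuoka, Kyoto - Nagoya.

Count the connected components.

4

From Fukuoka: component {Fukuoka, Kyoto, Nagoya}.
From Nagasaki: component {Nagasaki}.
From Okayama: component {Okayama}.
From Sapporo: component {Sapporo}.
That's 4 components.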